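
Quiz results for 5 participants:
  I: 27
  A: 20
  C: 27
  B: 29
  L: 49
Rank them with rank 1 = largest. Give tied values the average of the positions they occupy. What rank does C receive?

Sorted (descending): 49, 29, 27, 27, 20
The 2 values of 27 occupy positions 3–4 → average rank (3+4)/2 = 3.5.
C has value 27 → rank 3.5.

3.5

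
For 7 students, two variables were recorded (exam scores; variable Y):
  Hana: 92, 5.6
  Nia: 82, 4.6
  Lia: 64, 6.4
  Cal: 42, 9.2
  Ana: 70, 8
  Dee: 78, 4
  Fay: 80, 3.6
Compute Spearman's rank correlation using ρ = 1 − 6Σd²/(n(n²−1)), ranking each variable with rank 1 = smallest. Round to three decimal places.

-0.643

Ranks of variable 1: 7, 6, 2, 1, 3, 4, 5
Ranks of variable 2: 4, 3, 5, 7, 6, 2, 1
d = r₁ − r₂: 3, 3, -3, -6, -3, 2, 4
d²: 9, 9, 9, 36, 9, 4, 16; Σd² = 92
ρ = 1 − 6·92/(7·48) = 1 − 552/336 = -0.643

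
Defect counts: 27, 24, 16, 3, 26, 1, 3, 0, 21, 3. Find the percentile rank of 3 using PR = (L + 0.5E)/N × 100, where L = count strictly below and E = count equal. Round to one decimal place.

35.0

N = 10.
Strictly below 3: 2. Equal to 3: 3.
PR = (2 + 0.5·3)/10 × 100 = 35.0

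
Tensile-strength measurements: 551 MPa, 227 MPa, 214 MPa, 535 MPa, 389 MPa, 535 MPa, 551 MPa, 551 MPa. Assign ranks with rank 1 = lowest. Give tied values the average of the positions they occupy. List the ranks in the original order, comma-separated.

7, 2, 1, 4.5, 3, 4.5, 7, 7

Sorted (ascending): 214, 227, 389, 535, 535, 551, 551, 551
The 2 values of 535 occupy positions 4–5 → average rank (4+5)/2 = 4.5.
The 3 values of 551 occupy positions 6–8 → average rank 7.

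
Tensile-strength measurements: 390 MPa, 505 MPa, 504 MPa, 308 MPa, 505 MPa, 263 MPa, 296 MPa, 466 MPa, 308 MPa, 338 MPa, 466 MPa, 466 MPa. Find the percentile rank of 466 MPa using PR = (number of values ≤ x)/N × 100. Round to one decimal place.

N = 12.
Strictly below 466: 6. Equal to 466: 3.
PR = 9/12 × 100 = 75.0

75.0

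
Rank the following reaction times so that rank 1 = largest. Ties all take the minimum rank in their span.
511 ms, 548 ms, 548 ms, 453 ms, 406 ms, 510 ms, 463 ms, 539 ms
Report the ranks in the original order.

4, 1, 1, 7, 8, 5, 6, 3

Sorted (descending): 548, 548, 539, 511, 510, 463, 453, 406
The 2 values of 548 occupy positions 1–2 → each gets rank 1.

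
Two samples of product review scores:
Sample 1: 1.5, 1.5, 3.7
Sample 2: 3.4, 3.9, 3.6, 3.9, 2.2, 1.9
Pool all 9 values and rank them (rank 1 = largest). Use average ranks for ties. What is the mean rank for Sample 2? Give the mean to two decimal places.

4.17

Sorted (descending): 3.9, 3.9, 3.7, 3.6, 3.4, 2.2, 1.9, 1.5, 1.5
The 2 values of 3.9 occupy positions 1–2 → average rank (1+2)/2 = 1.5.
The 2 values of 1.5 occupy positions 8–9 → average rank (8+9)/2 = 8.5.
Sample 2 values → pooled ranks: 3.4→5, 3.9→1.5, 3.6→4, 3.9→1.5, 2.2→6, 1.9→7
Mean rank = (5 + 1.5 + 4 + 1.5 + 6 + 7) / 6 = 4.17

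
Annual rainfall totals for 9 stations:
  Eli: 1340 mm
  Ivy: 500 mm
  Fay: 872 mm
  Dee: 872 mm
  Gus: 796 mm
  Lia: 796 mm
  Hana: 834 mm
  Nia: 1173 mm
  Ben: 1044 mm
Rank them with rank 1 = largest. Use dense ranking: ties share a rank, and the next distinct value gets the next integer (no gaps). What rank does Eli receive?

1

Sorted (descending): 1340, 1173, 1044, 872, 872, 834, 796, 796, 500
The 2 values of 872 share dense rank 4.
The 2 values of 796 share dense rank 6.
Remaining distinct values take the next consecutive integers.
Eli has value 1340 mm → rank 1.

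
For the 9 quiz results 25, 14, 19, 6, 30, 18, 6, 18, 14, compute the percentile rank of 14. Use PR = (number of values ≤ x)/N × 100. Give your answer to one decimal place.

N = 9.
Strictly below 14: 2. Equal to 14: 2.
PR = 4/9 × 100 = 44.4

44.4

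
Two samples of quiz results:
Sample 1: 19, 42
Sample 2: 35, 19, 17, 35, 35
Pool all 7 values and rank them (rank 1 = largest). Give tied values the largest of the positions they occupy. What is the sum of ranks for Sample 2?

Sorted (descending): 42, 35, 35, 35, 19, 19, 17
The 3 values of 35 occupy positions 2–4 → each gets rank 4.
The 2 values of 19 occupy positions 5–6 → each gets rank 6.
Sample 2 values → pooled ranks: 35→4, 19→6, 17→7, 35→4, 35→4
Rank sum = 4 + 6 + 7 + 4 + 4 = 25

25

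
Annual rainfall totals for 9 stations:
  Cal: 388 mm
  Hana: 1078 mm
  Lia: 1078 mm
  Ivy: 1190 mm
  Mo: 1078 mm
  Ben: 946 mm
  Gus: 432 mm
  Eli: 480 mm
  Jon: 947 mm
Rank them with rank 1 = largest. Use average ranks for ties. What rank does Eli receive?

7

Sorted (descending): 1190, 1078, 1078, 1078, 947, 946, 480, 432, 388
The 3 values of 1078 occupy positions 2–4 → average rank 3.
Eli has value 480 mm → rank 7.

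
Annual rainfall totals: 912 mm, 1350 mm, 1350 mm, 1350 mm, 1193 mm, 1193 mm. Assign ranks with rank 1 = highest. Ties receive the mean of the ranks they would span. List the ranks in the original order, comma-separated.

Sorted (descending): 1350, 1350, 1350, 1193, 1193, 912
The 3 values of 1350 occupy positions 1–3 → average rank 2.
The 2 values of 1193 occupy positions 4–5 → average rank (4+5)/2 = 4.5.

6, 2, 2, 2, 4.5, 4.5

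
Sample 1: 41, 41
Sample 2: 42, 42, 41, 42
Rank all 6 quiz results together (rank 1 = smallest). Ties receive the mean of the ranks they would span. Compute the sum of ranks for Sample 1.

Sorted (ascending): 41, 41, 41, 42, 42, 42
The 3 values of 41 occupy positions 1–3 → average rank 2.
The 3 values of 42 occupy positions 4–6 → average rank 5.
Sample 1 values → pooled ranks: 41→2, 41→2
Rank sum = 2 + 2 = 4

4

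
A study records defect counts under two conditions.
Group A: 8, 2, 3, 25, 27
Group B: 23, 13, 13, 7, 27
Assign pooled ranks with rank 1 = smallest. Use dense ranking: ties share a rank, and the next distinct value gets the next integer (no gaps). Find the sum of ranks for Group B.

27

Sorted (ascending): 2, 3, 7, 8, 13, 13, 23, 25, 27, 27
The 2 values of 13 share dense rank 5.
The 2 values of 27 share dense rank 8.
Remaining distinct values take the next consecutive integers.
Group B values → pooled ranks: 23→6, 13→5, 13→5, 7→3, 27→8
Rank sum = 6 + 5 + 5 + 3 + 8 = 27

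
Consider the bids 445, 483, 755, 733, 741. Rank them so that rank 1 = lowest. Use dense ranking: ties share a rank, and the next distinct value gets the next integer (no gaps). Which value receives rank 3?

Sorted (ascending): 445, 483, 733, 741, 755
No ties — each value takes its position as its rank.
Rank 3 → value 733.

733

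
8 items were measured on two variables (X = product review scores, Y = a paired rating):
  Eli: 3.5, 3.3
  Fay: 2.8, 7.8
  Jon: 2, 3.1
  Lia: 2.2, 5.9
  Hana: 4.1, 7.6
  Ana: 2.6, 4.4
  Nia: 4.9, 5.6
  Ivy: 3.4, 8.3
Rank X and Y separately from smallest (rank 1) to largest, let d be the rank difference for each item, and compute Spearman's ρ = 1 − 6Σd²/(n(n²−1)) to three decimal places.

Ranks of variable 1: 6, 4, 1, 2, 7, 3, 8, 5
Ranks of variable 2: 2, 7, 1, 5, 6, 3, 4, 8
d = r₁ − r₂: 4, -3, 0, -3, 1, 0, 4, -3
d²: 16, 9, 0, 9, 1, 0, 16, 9; Σd² = 60
ρ = 1 − 6·60/(8·63) = 1 − 360/504 = 0.286

0.286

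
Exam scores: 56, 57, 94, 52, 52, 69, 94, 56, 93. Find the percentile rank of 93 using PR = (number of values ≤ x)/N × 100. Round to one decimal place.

N = 9.
Strictly below 93: 6. Equal to 93: 1.
PR = 7/9 × 100 = 77.8

77.8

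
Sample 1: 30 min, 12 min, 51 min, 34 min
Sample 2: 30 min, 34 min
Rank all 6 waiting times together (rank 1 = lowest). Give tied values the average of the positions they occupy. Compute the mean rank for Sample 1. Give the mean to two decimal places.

3.50

Sorted (ascending): 12, 30, 30, 34, 34, 51
The 2 values of 30 occupy positions 2–3 → average rank (2+3)/2 = 2.5.
The 2 values of 34 occupy positions 4–5 → average rank (4+5)/2 = 4.5.
Sample 1 values → pooled ranks: 30→2.5, 12→1, 51→6, 34→4.5
Mean rank = (2.5 + 1 + 6 + 4.5) / 4 = 3.50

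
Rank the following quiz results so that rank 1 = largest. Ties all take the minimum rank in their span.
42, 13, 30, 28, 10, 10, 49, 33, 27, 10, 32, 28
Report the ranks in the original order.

Sorted (descending): 49, 42, 33, 32, 30, 28, 28, 27, 13, 10, 10, 10
The 2 values of 28 occupy positions 6–7 → each gets rank 6.
The 3 values of 10 occupy positions 10–12 → each gets rank 10.

2, 9, 5, 6, 10, 10, 1, 3, 8, 10, 4, 6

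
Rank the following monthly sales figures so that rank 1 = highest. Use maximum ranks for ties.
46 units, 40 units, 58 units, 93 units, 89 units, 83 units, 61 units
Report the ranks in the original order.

6, 7, 5, 1, 2, 3, 4

Sorted (descending): 93, 89, 83, 61, 58, 46, 40
No ties — each value takes its position as its rank.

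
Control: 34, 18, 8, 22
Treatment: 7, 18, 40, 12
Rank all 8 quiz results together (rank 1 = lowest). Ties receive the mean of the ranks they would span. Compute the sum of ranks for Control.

19.5

Sorted (ascending): 7, 8, 12, 18, 18, 22, 34, 40
The 2 values of 18 occupy positions 4–5 → average rank (4+5)/2 = 4.5.
Control values → pooled ranks: 34→7, 18→4.5, 8→2, 22→6
Rank sum = 7 + 4.5 + 2 + 6 = 19.5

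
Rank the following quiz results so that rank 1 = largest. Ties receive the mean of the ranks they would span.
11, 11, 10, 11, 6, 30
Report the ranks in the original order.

3, 3, 5, 3, 6, 1

Sorted (descending): 30, 11, 11, 11, 10, 6
The 3 values of 11 occupy positions 2–4 → average rank 3.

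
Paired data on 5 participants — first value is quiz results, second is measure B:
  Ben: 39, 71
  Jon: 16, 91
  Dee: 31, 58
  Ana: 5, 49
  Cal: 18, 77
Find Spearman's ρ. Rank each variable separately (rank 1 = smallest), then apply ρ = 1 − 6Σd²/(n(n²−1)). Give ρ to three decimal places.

0.100

Ranks of variable 1: 5, 2, 4, 1, 3
Ranks of variable 2: 3, 5, 2, 1, 4
d = r₁ − r₂: 2, -3, 2, 0, -1
d²: 4, 9, 4, 0, 1; Σd² = 18
ρ = 1 − 6·18/(5·24) = 1 − 108/120 = 0.100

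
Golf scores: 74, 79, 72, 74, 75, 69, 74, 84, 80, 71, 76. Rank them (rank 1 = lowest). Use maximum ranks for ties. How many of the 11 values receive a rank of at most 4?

3

Sorted (ascending): 69, 71, 72, 74, 74, 74, 75, 76, 79, 80, 84
The 3 values of 74 occupy positions 4–6 → each gets rank 6.
Ranks ≤ 4: {1, 2, 3} → 3 values.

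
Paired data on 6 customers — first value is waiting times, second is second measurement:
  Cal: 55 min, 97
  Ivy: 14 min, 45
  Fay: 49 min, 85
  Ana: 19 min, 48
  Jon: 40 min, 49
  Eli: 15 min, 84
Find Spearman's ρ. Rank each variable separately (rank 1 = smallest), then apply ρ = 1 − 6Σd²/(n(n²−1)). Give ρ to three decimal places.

0.829

Ranks of variable 1: 6, 1, 5, 3, 4, 2
Ranks of variable 2: 6, 1, 5, 2, 3, 4
d = r₁ − r₂: 0, 0, 0, 1, 1, -2
d²: 0, 0, 0, 1, 1, 4; Σd² = 6
ρ = 1 − 6·6/(6·35) = 1 − 36/210 = 0.829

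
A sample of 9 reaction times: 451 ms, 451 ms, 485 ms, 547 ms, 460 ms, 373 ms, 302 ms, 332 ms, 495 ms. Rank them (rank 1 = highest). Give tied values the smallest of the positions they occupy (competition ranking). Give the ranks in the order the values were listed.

Sorted (descending): 547, 495, 485, 460, 451, 451, 373, 332, 302
The 2 values of 451 occupy positions 5–6 → each gets rank 5.

5, 5, 3, 1, 4, 7, 9, 8, 2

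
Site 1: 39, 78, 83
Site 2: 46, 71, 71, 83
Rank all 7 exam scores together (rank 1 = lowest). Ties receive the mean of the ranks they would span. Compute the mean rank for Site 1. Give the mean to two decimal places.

4.17

Sorted (ascending): 39, 46, 71, 71, 78, 83, 83
The 2 values of 71 occupy positions 3–4 → average rank (3+4)/2 = 3.5.
The 2 values of 83 occupy positions 6–7 → average rank (6+7)/2 = 6.5.
Site 1 values → pooled ranks: 39→1, 78→5, 83→6.5
Mean rank = (1 + 5 + 6.5) / 3 = 4.17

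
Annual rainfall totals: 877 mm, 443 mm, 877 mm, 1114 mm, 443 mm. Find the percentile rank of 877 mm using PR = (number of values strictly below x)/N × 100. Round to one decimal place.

40.0

N = 5.
Strictly below 877: 2. Equal to 877: 2.
PR = 2/5 × 100 = 40.0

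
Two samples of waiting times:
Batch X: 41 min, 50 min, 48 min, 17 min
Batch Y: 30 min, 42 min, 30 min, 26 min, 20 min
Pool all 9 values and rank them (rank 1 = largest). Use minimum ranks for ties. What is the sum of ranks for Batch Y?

28

Sorted (descending): 50, 48, 42, 41, 30, 30, 26, 20, 17
The 2 values of 30 occupy positions 5–6 → each gets rank 5.
Batch Y values → pooled ranks: 30→5, 42→3, 30→5, 26→7, 20→8
Rank sum = 5 + 3 + 5 + 7 + 8 = 28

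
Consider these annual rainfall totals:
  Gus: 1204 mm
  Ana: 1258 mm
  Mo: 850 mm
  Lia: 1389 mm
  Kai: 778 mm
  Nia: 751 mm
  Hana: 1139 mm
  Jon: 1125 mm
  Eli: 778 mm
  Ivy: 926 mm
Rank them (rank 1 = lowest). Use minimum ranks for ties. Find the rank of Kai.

Sorted (ascending): 751, 778, 778, 850, 926, 1125, 1139, 1204, 1258, 1389
The 2 values of 778 occupy positions 2–3 → each gets rank 2.
Kai has value 778 mm → rank 2.

2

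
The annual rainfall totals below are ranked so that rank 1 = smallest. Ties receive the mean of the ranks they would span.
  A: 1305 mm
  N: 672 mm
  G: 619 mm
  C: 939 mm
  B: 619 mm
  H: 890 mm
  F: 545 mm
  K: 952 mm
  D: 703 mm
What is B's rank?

Sorted (ascending): 545, 619, 619, 672, 703, 890, 939, 952, 1305
The 2 values of 619 occupy positions 2–3 → average rank (2+3)/2 = 2.5.
B has value 619 mm → rank 2.5.

2.5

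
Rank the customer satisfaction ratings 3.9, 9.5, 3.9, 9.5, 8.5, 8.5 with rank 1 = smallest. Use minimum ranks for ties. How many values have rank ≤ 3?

Sorted (ascending): 3.9, 3.9, 8.5, 8.5, 9.5, 9.5
The 2 values of 3.9 occupy positions 1–2 → each gets rank 1.
The 2 values of 8.5 occupy positions 3–4 → each gets rank 3.
The 2 values of 9.5 occupy positions 5–6 → each gets rank 5.
Ranks ≤ 3: {1, 1, 3, 3} → 4 values.

4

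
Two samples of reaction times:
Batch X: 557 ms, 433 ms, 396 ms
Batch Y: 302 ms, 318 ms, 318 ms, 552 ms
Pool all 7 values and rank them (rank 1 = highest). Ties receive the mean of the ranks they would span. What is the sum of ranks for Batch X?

8

Sorted (descending): 557, 552, 433, 396, 318, 318, 302
The 2 values of 318 occupy positions 5–6 → average rank (5+6)/2 = 5.5.
Batch X values → pooled ranks: 557→1, 433→3, 396→4
Rank sum = 1 + 3 + 4 = 8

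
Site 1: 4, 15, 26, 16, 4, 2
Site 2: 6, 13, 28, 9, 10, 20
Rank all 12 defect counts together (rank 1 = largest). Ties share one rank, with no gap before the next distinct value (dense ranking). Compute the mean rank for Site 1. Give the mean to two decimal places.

Sorted (descending): 28, 26, 20, 16, 15, 13, 10, 9, 6, 4, 4, 2
The 2 values of 4 share dense rank 10.
Remaining distinct values take the next consecutive integers.
Site 1 values → pooled ranks: 4→10, 15→5, 26→2, 16→4, 4→10, 2→11
Mean rank = (10 + 5 + 2 + 4 + 10 + 11) / 6 = 7.00

7.00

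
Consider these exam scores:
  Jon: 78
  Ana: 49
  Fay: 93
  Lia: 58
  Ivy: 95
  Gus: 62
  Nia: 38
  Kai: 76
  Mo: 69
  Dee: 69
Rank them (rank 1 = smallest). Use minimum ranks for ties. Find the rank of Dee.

Sorted (ascending): 38, 49, 58, 62, 69, 69, 76, 78, 93, 95
The 2 values of 69 occupy positions 5–6 → each gets rank 5.
Dee has value 69 → rank 5.

5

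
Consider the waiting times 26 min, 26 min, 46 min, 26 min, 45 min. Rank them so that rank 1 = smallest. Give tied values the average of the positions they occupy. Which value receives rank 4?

Sorted (ascending): 26, 26, 26, 45, 46
The 3 values of 26 occupy positions 1–3 → average rank 2.
Rank 4 → value 45.

45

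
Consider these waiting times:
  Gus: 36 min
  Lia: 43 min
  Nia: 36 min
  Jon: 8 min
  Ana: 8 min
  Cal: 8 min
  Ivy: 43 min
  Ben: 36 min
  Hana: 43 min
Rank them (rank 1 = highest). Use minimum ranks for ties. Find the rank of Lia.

1

Sorted (descending): 43, 43, 43, 36, 36, 36, 8, 8, 8
The 3 values of 43 occupy positions 1–3 → each gets rank 1.
The 3 values of 36 occupy positions 4–6 → each gets rank 4.
The 3 values of 8 occupy positions 7–9 → each gets rank 7.
Lia has value 43 min → rank 1.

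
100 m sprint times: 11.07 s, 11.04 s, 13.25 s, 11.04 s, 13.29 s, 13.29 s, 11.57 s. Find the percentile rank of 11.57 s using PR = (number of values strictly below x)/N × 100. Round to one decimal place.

42.9

N = 7.
Strictly below 11.57: 3. Equal to 11.57: 1.
PR = 3/7 × 100 = 42.9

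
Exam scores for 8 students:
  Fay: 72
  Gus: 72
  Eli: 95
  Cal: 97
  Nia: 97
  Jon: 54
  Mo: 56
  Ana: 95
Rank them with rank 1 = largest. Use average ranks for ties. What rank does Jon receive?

Sorted (descending): 97, 97, 95, 95, 72, 72, 56, 54
The 2 values of 97 occupy positions 1–2 → average rank (1+2)/2 = 1.5.
The 2 values of 95 occupy positions 3–4 → average rank (3+4)/2 = 3.5.
The 2 values of 72 occupy positions 5–6 → average rank (5+6)/2 = 5.5.
Jon has value 54 → rank 8.

8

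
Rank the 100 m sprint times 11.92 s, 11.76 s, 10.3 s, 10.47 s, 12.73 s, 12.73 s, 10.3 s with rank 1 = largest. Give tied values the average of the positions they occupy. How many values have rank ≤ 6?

5

Sorted (descending): 12.73, 12.73, 11.92, 11.76, 10.47, 10.3, 10.3
The 2 values of 12.73 occupy positions 1–2 → average rank (1+2)/2 = 1.5.
The 2 values of 10.3 occupy positions 6–7 → average rank (6+7)/2 = 6.5.
Ranks ≤ 6: {1.5, 1.5, 3, 4, 5} → 5 values.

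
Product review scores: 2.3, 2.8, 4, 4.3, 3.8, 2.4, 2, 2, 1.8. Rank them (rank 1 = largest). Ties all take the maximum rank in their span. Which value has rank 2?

4

Sorted (descending): 4.3, 4, 3.8, 2.8, 2.4, 2.3, 2, 2, 1.8
The 2 values of 2 occupy positions 7–8 → each gets rank 8.
Rank 2 → value 4.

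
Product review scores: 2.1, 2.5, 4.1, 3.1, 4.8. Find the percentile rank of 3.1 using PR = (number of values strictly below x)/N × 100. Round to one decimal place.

N = 5.
Strictly below 3.1: 2. Equal to 3.1: 1.
PR = 2/5 × 100 = 40.0

40.0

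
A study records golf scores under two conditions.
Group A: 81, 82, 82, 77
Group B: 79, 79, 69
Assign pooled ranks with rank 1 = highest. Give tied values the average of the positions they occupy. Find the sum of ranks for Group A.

12

Sorted (descending): 82, 82, 81, 79, 79, 77, 69
The 2 values of 82 occupy positions 1–2 → average rank (1+2)/2 = 1.5.
The 2 values of 79 occupy positions 4–5 → average rank (4+5)/2 = 4.5.
Group A values → pooled ranks: 81→3, 82→1.5, 82→1.5, 77→6
Rank sum = 3 + 1.5 + 1.5 + 6 = 12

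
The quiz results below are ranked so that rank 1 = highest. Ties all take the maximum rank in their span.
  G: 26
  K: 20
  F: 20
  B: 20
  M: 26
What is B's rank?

Sorted (descending): 26, 26, 20, 20, 20
The 2 values of 26 occupy positions 1–2 → each gets rank 2.
The 3 values of 20 occupy positions 3–5 → each gets rank 5.
B has value 20 → rank 5.

5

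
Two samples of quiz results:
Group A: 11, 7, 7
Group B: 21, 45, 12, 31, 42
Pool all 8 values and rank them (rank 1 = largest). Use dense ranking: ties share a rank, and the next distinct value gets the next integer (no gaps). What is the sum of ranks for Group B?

15

Sorted (descending): 45, 42, 31, 21, 12, 11, 7, 7
The 2 values of 7 share dense rank 7.
Remaining distinct values take the next consecutive integers.
Group B values → pooled ranks: 21→4, 45→1, 12→5, 31→3, 42→2
Rank sum = 4 + 1 + 5 + 3 + 2 = 15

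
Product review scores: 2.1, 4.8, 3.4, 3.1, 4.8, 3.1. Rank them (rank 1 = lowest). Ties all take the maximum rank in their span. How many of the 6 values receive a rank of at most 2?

1

Sorted (ascending): 2.1, 3.1, 3.1, 3.4, 4.8, 4.8
The 2 values of 3.1 occupy positions 2–3 → each gets rank 3.
The 2 values of 4.8 occupy positions 5–6 → each gets rank 6.
Ranks ≤ 2: {1} → 1 value.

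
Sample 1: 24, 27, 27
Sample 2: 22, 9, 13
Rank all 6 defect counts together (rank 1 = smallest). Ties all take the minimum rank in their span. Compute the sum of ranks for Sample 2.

Sorted (ascending): 9, 13, 22, 24, 27, 27
The 2 values of 27 occupy positions 5–6 → each gets rank 5.
Sample 2 values → pooled ranks: 22→3, 9→1, 13→2
Rank sum = 3 + 1 + 2 = 6

6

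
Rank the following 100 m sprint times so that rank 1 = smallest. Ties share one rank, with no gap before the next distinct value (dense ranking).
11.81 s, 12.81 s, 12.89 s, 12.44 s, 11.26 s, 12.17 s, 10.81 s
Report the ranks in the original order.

Sorted (ascending): 10.81, 11.26, 11.81, 12.17, 12.44, 12.81, 12.89
No ties — each value takes its position as its rank.

3, 6, 7, 5, 2, 4, 1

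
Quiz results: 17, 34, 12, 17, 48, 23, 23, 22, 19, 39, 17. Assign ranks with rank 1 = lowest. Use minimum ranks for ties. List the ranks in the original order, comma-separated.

2, 9, 1, 2, 11, 7, 7, 6, 5, 10, 2

Sorted (ascending): 12, 17, 17, 17, 19, 22, 23, 23, 34, 39, 48
The 3 values of 17 occupy positions 2–4 → each gets rank 2.
The 2 values of 23 occupy positions 7–8 → each gets rank 7.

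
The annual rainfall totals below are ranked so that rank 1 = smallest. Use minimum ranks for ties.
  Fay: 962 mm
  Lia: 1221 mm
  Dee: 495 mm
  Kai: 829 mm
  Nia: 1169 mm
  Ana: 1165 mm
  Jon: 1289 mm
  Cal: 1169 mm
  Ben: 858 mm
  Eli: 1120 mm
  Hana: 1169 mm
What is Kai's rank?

Sorted (ascending): 495, 829, 858, 962, 1120, 1165, 1169, 1169, 1169, 1221, 1289
The 3 values of 1169 occupy positions 7–9 → each gets rank 7.
Kai has value 829 mm → rank 2.

2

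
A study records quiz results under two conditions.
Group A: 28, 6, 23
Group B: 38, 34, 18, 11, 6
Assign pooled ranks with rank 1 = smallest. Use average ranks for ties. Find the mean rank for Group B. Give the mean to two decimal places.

4.70

Sorted (ascending): 6, 6, 11, 18, 23, 28, 34, 38
The 2 values of 6 occupy positions 1–2 → average rank (1+2)/2 = 1.5.
Group B values → pooled ranks: 38→8, 34→7, 18→4, 11→3, 6→1.5
Mean rank = (8 + 7 + 4 + 3 + 1.5) / 5 = 4.70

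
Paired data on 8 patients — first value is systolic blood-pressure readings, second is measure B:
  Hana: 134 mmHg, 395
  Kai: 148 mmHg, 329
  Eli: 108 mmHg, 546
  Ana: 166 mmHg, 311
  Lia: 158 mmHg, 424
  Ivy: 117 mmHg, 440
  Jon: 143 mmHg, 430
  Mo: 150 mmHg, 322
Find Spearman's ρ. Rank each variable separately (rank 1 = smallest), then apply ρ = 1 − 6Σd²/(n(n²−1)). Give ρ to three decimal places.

-0.810

Ranks of variable 1: 3, 5, 1, 8, 7, 2, 4, 6
Ranks of variable 2: 4, 3, 8, 1, 5, 7, 6, 2
d = r₁ − r₂: -1, 2, -7, 7, 2, -5, -2, 4
d²: 1, 4, 49, 49, 4, 25, 4, 16; Σd² = 152
ρ = 1 − 6·152/(8·63) = 1 − 912/504 = -0.810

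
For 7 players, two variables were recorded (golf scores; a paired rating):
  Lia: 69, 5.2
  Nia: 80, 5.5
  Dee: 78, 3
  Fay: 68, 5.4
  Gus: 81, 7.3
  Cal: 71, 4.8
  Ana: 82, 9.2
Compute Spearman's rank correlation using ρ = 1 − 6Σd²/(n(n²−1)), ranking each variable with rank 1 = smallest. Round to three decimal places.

0.643

Ranks of variable 1: 2, 5, 4, 1, 6, 3, 7
Ranks of variable 2: 3, 5, 1, 4, 6, 2, 7
d = r₁ − r₂: -1, 0, 3, -3, 0, 1, 0
d²: 1, 0, 9, 9, 0, 1, 0; Σd² = 20
ρ = 1 − 6·20/(7·48) = 1 − 120/336 = 0.643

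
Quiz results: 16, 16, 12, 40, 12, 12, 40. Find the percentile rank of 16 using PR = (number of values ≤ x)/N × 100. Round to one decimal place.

N = 7.
Strictly below 16: 3. Equal to 16: 2.
PR = 5/7 × 100 = 71.4

71.4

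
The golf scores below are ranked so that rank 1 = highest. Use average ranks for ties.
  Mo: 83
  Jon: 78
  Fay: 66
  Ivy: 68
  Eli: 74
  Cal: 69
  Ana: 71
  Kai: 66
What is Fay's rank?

7.5

Sorted (descending): 83, 78, 74, 71, 69, 68, 66, 66
The 2 values of 66 occupy positions 7–8 → average rank (7+8)/2 = 7.5.
Fay has value 66 → rank 7.5.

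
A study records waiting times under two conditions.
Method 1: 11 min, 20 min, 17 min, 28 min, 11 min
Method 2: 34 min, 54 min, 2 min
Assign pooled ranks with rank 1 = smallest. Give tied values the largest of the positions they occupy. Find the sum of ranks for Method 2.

16

Sorted (ascending): 2, 11, 11, 17, 20, 28, 34, 54
The 2 values of 11 occupy positions 2–3 → each gets rank 3.
Method 2 values → pooled ranks: 34→7, 54→8, 2→1
Rank sum = 7 + 8 + 1 = 16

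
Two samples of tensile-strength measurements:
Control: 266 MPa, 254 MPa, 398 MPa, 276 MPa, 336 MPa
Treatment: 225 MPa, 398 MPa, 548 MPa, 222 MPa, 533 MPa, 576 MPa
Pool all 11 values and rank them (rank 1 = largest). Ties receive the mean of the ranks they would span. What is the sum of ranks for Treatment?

Sorted (descending): 576, 548, 533, 398, 398, 336, 276, 266, 254, 225, 222
The 2 values of 398 occupy positions 4–5 → average rank (4+5)/2 = 4.5.
Treatment values → pooled ranks: 225→10, 398→4.5, 548→2, 222→11, 533→3, 576→1
Rank sum = 10 + 4.5 + 2 + 11 + 3 + 1 = 31.5

31.5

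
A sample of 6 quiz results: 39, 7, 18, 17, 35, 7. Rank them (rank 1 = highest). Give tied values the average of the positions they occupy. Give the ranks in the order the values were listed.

Sorted (descending): 39, 35, 18, 17, 7, 7
The 2 values of 7 occupy positions 5–6 → average rank (5+6)/2 = 5.5.

1, 5.5, 3, 4, 2, 5.5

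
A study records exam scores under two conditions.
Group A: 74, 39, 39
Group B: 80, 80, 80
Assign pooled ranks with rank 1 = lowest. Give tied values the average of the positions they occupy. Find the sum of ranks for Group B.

Sorted (ascending): 39, 39, 74, 80, 80, 80
The 2 values of 39 occupy positions 1–2 → average rank (1+2)/2 = 1.5.
The 3 values of 80 occupy positions 4–6 → average rank 5.
Group B values → pooled ranks: 80→5, 80→5, 80→5
Rank sum = 5 + 5 + 5 = 15

15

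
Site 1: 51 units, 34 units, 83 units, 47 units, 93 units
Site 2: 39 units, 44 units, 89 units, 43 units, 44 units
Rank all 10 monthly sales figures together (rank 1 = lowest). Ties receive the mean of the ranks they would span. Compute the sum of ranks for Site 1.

32

Sorted (ascending): 34, 39, 43, 44, 44, 47, 51, 83, 89, 93
The 2 values of 44 occupy positions 4–5 → average rank (4+5)/2 = 4.5.
Site 1 values → pooled ranks: 51→7, 34→1, 83→8, 47→6, 93→10
Rank sum = 7 + 1 + 8 + 6 + 10 = 32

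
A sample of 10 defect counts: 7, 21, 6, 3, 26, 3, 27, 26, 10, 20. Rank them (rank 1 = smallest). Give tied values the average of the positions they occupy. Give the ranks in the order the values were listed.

4, 7, 3, 1.5, 8.5, 1.5, 10, 8.5, 5, 6

Sorted (ascending): 3, 3, 6, 7, 10, 20, 21, 26, 26, 27
The 2 values of 3 occupy positions 1–2 → average rank (1+2)/2 = 1.5.
The 2 values of 26 occupy positions 8–9 → average rank (8+9)/2 = 8.5.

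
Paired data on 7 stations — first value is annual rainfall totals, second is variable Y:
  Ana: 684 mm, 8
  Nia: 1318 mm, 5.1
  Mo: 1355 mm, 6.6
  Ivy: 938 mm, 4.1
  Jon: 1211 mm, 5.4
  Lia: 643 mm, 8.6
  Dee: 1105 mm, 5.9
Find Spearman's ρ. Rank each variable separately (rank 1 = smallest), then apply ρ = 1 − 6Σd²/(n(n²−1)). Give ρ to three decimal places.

Ranks of variable 1: 2, 6, 7, 3, 5, 1, 4
Ranks of variable 2: 6, 2, 5, 1, 3, 7, 4
d = r₁ − r₂: -4, 4, 2, 2, 2, -6, 0
d²: 16, 16, 4, 4, 4, 36, 0; Σd² = 80
ρ = 1 − 6·80/(7·48) = 1 − 480/336 = -0.429

-0.429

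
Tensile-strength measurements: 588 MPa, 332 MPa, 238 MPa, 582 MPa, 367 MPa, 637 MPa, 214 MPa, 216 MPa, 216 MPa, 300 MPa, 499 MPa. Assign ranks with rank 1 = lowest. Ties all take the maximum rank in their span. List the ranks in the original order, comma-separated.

10, 6, 4, 9, 7, 11, 1, 3, 3, 5, 8

Sorted (ascending): 214, 216, 216, 238, 300, 332, 367, 499, 582, 588, 637
The 2 values of 216 occupy positions 2–3 → each gets rank 3.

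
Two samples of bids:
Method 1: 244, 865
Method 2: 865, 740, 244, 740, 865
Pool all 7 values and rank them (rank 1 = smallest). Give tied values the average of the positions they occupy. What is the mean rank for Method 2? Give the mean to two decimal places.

4.10

Sorted (ascending): 244, 244, 740, 740, 865, 865, 865
The 2 values of 244 occupy positions 1–2 → average rank (1+2)/2 = 1.5.
The 2 values of 740 occupy positions 3–4 → average rank (3+4)/2 = 3.5.
The 3 values of 865 occupy positions 5–7 → average rank 6.
Method 2 values → pooled ranks: 865→6, 740→3.5, 244→1.5, 740→3.5, 865→6
Mean rank = (6 + 3.5 + 1.5 + 3.5 + 6) / 5 = 4.10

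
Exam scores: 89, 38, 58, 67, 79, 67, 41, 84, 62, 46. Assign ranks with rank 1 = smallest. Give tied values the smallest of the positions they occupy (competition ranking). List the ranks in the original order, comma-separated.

Sorted (ascending): 38, 41, 46, 58, 62, 67, 67, 79, 84, 89
The 2 values of 67 occupy positions 6–7 → each gets rank 6.

10, 1, 4, 6, 8, 6, 2, 9, 5, 3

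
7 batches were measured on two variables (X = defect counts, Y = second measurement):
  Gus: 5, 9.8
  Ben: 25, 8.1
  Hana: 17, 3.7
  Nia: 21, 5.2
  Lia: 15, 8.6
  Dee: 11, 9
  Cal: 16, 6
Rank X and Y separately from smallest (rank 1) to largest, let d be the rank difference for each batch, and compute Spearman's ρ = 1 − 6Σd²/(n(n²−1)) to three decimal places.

-0.750

Ranks of variable 1: 1, 7, 5, 6, 3, 2, 4
Ranks of variable 2: 7, 4, 1, 2, 5, 6, 3
d = r₁ − r₂: -6, 3, 4, 4, -2, -4, 1
d²: 36, 9, 16, 16, 4, 16, 1; Σd² = 98
ρ = 1 − 6·98/(7·48) = 1 − 588/336 = -0.750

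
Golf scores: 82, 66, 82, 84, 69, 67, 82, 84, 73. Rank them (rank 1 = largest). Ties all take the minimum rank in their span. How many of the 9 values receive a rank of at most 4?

5

Sorted (descending): 84, 84, 82, 82, 82, 73, 69, 67, 66
The 2 values of 84 occupy positions 1–2 → each gets rank 1.
The 3 values of 82 occupy positions 3–5 → each gets rank 3.
Ranks ≤ 4: {1, 1, 3, 3, 3} → 5 values.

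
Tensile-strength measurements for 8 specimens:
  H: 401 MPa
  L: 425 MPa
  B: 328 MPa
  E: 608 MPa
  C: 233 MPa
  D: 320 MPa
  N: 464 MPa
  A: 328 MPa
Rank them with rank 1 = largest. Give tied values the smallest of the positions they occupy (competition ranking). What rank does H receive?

4

Sorted (descending): 608, 464, 425, 401, 328, 328, 320, 233
The 2 values of 328 occupy positions 5–6 → each gets rank 5.
H has value 401 MPa → rank 4.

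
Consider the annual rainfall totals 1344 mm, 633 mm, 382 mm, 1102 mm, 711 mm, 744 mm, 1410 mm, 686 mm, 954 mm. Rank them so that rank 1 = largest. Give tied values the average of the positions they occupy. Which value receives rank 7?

Sorted (descending): 1410, 1344, 1102, 954, 744, 711, 686, 633, 382
No ties — each value takes its position as its rank.
Rank 7 → value 686.

686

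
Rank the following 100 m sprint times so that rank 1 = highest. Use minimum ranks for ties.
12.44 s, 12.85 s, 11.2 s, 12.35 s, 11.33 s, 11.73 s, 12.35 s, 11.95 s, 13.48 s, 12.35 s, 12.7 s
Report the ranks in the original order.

Sorted (descending): 13.48, 12.85, 12.7, 12.44, 12.35, 12.35, 12.35, 11.95, 11.73, 11.33, 11.2
The 3 values of 12.35 occupy positions 5–7 → each gets rank 5.

4, 2, 11, 5, 10, 9, 5, 8, 1, 5, 3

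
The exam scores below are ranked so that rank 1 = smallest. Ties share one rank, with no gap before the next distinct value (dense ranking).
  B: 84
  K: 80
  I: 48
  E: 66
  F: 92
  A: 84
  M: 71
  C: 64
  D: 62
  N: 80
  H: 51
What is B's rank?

Sorted (ascending): 48, 51, 62, 64, 66, 71, 80, 80, 84, 84, 92
The 2 values of 80 share dense rank 7.
The 2 values of 84 share dense rank 8.
Remaining distinct values take the next consecutive integers.
B has value 84 → rank 8.

8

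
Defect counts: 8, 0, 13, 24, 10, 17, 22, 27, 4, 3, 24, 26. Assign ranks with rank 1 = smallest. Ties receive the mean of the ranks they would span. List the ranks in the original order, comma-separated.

4, 1, 6, 9.5, 5, 7, 8, 12, 3, 2, 9.5, 11

Sorted (ascending): 0, 3, 4, 8, 10, 13, 17, 22, 24, 24, 26, 27
The 2 values of 24 occupy positions 9–10 → average rank (9+10)/2 = 9.5.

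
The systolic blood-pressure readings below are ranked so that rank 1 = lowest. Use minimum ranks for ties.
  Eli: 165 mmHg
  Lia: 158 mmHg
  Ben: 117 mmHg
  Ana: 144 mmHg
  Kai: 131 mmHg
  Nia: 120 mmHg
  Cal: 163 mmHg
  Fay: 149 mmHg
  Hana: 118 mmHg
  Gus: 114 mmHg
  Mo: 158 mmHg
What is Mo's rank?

8

Sorted (ascending): 114, 117, 118, 120, 131, 144, 149, 158, 158, 163, 165
The 2 values of 158 occupy positions 8–9 → each gets rank 8.
Mo has value 158 mmHg → rank 8.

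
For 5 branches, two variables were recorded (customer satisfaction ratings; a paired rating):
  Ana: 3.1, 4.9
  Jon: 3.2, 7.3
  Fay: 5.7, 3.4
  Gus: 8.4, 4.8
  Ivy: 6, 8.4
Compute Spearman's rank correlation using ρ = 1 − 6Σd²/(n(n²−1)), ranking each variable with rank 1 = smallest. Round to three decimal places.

-0.100

Ranks of variable 1: 1, 2, 3, 5, 4
Ranks of variable 2: 3, 4, 1, 2, 5
d = r₁ − r₂: -2, -2, 2, 3, -1
d²: 4, 4, 4, 9, 1; Σd² = 22
ρ = 1 − 6·22/(5·24) = 1 − 132/120 = -0.100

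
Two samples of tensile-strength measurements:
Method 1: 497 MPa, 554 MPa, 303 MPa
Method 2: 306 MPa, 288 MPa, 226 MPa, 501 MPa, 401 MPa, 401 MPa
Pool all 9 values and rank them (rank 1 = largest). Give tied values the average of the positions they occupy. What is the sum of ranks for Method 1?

Sorted (descending): 554, 501, 497, 401, 401, 306, 303, 288, 226
The 2 values of 401 occupy positions 4–5 → average rank (4+5)/2 = 4.5.
Method 1 values → pooled ranks: 497→3, 554→1, 303→7
Rank sum = 3 + 1 + 7 = 11

11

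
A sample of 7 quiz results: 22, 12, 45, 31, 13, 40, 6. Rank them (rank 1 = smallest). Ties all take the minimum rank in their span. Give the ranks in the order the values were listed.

4, 2, 7, 5, 3, 6, 1

Sorted (ascending): 6, 12, 13, 22, 31, 40, 45
No ties — each value takes its position as its rank.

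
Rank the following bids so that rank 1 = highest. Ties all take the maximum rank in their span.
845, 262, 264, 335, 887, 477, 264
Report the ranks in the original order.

2, 7, 6, 4, 1, 3, 6

Sorted (descending): 887, 845, 477, 335, 264, 264, 262
The 2 values of 264 occupy positions 5–6 → each gets rank 6.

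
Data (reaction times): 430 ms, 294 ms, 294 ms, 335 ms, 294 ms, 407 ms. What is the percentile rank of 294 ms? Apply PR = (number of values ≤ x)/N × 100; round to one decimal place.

N = 6.
Strictly below 294: 0. Equal to 294: 3.
PR = 3/6 × 100 = 50.0

50.0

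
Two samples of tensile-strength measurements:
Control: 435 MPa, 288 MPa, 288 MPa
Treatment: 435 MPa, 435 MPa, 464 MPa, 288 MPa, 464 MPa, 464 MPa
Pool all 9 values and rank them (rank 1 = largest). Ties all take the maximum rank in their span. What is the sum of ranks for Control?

24

Sorted (descending): 464, 464, 464, 435, 435, 435, 288, 288, 288
The 3 values of 464 occupy positions 1–3 → each gets rank 3.
The 3 values of 435 occupy positions 4–6 → each gets rank 6.
The 3 values of 288 occupy positions 7–9 → each gets rank 9.
Control values → pooled ranks: 435→6, 288→9, 288→9
Rank sum = 6 + 9 + 9 = 24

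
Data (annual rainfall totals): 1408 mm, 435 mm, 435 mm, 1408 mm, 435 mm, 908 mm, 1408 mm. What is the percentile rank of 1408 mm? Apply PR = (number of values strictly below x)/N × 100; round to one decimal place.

57.1

N = 7.
Strictly below 1408: 4. Equal to 1408: 3.
PR = 4/7 × 100 = 57.1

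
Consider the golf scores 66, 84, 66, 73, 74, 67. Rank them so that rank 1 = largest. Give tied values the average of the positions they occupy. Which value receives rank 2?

Sorted (descending): 84, 74, 73, 67, 66, 66
The 2 values of 66 occupy positions 5–6 → average rank (5+6)/2 = 5.5.
Rank 2 → value 74.

74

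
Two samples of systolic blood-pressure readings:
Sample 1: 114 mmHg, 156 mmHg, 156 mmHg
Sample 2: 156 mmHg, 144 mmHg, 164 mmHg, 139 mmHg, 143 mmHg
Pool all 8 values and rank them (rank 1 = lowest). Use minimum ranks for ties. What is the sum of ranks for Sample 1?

Sorted (ascending): 114, 139, 143, 144, 156, 156, 156, 164
The 3 values of 156 occupy positions 5–7 → each gets rank 5.
Sample 1 values → pooled ranks: 114→1, 156→5, 156→5
Rank sum = 1 + 5 + 5 = 11

11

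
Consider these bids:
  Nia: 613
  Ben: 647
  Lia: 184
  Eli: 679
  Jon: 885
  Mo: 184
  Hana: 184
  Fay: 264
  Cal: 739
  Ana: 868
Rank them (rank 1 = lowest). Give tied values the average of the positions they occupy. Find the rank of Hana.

Sorted (ascending): 184, 184, 184, 264, 613, 647, 679, 739, 868, 885
The 3 values of 184 occupy positions 1–3 → average rank 2.
Hana has value 184 → rank 2.

2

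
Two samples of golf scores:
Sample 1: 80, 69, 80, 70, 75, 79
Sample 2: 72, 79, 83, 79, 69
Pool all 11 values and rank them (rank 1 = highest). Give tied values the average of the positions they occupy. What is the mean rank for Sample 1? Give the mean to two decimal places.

Sorted (descending): 83, 80, 80, 79, 79, 79, 75, 72, 70, 69, 69
The 2 values of 80 occupy positions 2–3 → average rank (2+3)/2 = 2.5.
The 3 values of 79 occupy positions 4–6 → average rank 5.
The 2 values of 69 occupy positions 10–11 → average rank (10+11)/2 = 10.5.
Sample 1 values → pooled ranks: 80→2.5, 69→10.5, 80→2.5, 70→9, 75→7, 79→5
Mean rank = (2.5 + 10.5 + 2.5 + 9 + 7 + 5) / 6 = 6.08

6.08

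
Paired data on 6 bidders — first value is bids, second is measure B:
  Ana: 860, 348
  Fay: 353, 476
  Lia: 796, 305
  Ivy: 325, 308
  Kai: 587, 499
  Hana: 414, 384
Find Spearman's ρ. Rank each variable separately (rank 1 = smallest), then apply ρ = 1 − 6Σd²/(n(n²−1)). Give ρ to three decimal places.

Ranks of variable 1: 6, 2, 5, 1, 4, 3
Ranks of variable 2: 3, 5, 1, 2, 6, 4
d = r₁ − r₂: 3, -3, 4, -1, -2, -1
d²: 9, 9, 16, 1, 4, 1; Σd² = 40
ρ = 1 − 6·40/(6·35) = 1 − 240/210 = -0.143

-0.143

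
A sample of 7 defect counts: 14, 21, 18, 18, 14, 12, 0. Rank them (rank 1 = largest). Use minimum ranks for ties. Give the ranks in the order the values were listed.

4, 1, 2, 2, 4, 6, 7

Sorted (descending): 21, 18, 18, 14, 14, 12, 0
The 2 values of 18 occupy positions 2–3 → each gets rank 2.
The 2 values of 14 occupy positions 4–5 → each gets rank 4.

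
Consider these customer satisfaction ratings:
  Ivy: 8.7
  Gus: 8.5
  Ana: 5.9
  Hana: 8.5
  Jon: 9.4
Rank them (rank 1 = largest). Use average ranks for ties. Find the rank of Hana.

Sorted (descending): 9.4, 8.7, 8.5, 8.5, 5.9
The 2 values of 8.5 occupy positions 3–4 → average rank (3+4)/2 = 3.5.
Hana has value 8.5 → rank 3.5.

3.5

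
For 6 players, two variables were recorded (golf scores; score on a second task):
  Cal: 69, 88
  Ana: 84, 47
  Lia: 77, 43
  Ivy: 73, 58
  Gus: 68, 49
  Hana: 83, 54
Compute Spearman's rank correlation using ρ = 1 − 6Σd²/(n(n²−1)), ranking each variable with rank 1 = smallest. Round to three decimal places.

-0.429

Ranks of variable 1: 2, 6, 4, 3, 1, 5
Ranks of variable 2: 6, 2, 1, 5, 3, 4
d = r₁ − r₂: -4, 4, 3, -2, -2, 1
d²: 16, 16, 9, 4, 4, 1; Σd² = 50
ρ = 1 − 6·50/(6·35) = 1 − 300/210 = -0.429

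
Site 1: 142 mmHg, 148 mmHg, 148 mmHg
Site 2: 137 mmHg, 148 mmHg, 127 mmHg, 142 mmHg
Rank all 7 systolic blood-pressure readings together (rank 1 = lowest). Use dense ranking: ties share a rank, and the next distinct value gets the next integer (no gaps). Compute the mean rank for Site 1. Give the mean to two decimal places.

3.67

Sorted (ascending): 127, 137, 142, 142, 148, 148, 148
The 2 values of 142 share dense rank 3.
The 3 values of 148 share dense rank 4.
Remaining distinct values take the next consecutive integers.
Site 1 values → pooled ranks: 142→3, 148→4, 148→4
Mean rank = (3 + 4 + 4) / 3 = 3.67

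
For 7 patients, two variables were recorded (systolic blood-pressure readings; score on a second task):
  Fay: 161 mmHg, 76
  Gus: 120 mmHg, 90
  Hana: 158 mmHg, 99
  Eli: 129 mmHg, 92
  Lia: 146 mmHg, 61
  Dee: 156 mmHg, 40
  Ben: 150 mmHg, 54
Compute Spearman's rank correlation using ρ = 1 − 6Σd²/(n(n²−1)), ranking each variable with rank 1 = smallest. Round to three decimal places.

-0.107

Ranks of variable 1: 7, 1, 6, 2, 3, 5, 4
Ranks of variable 2: 4, 5, 7, 6, 3, 1, 2
d = r₁ − r₂: 3, -4, -1, -4, 0, 4, 2
d²: 9, 16, 1, 16, 0, 16, 4; Σd² = 62
ρ = 1 − 6·62/(7·48) = 1 − 372/336 = -0.107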